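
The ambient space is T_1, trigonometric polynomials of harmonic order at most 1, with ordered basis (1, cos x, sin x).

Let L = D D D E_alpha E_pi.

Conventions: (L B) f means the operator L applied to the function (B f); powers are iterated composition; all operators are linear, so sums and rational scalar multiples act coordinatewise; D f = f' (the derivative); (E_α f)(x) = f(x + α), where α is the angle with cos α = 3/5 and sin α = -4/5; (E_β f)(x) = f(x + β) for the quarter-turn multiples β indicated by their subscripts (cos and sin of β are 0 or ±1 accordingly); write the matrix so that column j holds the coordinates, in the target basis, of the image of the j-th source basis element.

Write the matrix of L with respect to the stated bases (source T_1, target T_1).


the matrix is [[0, 0, 0]; [0, 4/5, 3/5]; [0, -3/5, 4/5]] (rows listed top to bottom)

image of 1: 0
image of cos x: (4/5)cos x - (3/5)sin x
image of sin x: (3/5)cos x + (4/5)sin x
each image's coordinates form column j of the matrix


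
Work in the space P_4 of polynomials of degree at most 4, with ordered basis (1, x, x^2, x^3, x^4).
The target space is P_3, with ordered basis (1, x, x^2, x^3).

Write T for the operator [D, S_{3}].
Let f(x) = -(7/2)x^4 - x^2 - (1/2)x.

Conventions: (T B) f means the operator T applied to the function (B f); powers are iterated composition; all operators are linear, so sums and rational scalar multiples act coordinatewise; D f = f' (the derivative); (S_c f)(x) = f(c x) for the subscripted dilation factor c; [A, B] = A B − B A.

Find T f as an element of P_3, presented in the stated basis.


the image equals g(x) = -756x^3 - 12x - 1

S_{3} f = -(567/2)x^4 - 9x^2 - (3/2)x
D S_{3} f = -1134x^3 - 18x - 3/2
D f = -14x^3 - 2x - 1/2
S_{3} D f = -378x^3 - 6x - 1/2
[D, S_{3}] f = -756x^3 - 12x - 1


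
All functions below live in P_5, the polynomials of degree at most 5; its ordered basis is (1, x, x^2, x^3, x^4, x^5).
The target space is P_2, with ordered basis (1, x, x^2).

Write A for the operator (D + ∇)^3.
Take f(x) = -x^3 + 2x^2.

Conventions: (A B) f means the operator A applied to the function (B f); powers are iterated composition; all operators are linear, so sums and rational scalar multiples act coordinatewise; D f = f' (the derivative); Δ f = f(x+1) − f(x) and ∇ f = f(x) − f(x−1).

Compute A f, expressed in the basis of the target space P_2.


the result is g(x) = -48

D f = -3x^2 + 4x
∇ f = -3x^2 + 7x - 3
(D + ∇) f = -6x^2 + 11x - 3
D (D + ∇) f = -12x + 11
∇ (D + ∇) f = -12x + 17
(D + ∇) (D + ∇) f = -24x + 28
D (D + ∇) (D + ∇) f = -24
∇ (D + ∇) (D + ∇) f = -24
(D + ∇) (D + ∇) (D + ∇) f = -48


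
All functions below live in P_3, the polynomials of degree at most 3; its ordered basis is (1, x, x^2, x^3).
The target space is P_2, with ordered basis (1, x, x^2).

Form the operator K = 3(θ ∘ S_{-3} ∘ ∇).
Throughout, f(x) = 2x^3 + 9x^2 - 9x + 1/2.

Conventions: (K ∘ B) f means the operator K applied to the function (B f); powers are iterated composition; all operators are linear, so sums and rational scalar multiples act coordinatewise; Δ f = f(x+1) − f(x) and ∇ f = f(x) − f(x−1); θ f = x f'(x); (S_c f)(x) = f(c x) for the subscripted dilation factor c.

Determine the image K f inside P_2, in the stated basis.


∇ f = 6x^2 + 12x - 16
S_{-3} ∇ f = 54x^2 - 36x - 16
θ S_{-3} ∇ f = 108x^2 - 36x
(3(θ ∘ S_{-3} ∘ ∇)) f = 324x^2 - 108x

the image equals g(x) = 324x^2 - 108x


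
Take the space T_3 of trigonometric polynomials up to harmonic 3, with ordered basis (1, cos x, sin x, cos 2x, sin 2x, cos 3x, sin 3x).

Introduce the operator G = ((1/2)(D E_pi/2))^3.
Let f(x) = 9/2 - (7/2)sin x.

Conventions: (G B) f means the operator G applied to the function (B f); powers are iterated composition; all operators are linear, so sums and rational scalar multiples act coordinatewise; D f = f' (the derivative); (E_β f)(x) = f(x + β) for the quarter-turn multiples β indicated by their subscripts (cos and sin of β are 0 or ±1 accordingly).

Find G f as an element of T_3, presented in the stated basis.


E_pi/2 f = 9/2 - (7/2)cos x
D E_pi/2 f = (7/2)sin x
((1/2)(D E_pi/2)) f = (7/4)sin x
E_pi/2 ((1/2)(D E_pi/2)) f = (7/4)cos x
D E_pi/2 ((1/2)(D E_pi/2)) f = -(7/4)sin x
((1/2)(D E_pi/2)) ((1/2)(D E_pi/2)) f = -(7/8)sin x
E_pi/2 ((1/2)(D E_pi/2)) ((1/2)(D E_pi/2)) f = -(7/8)cos x
D E_pi/2 ((1/2)(D E_pi/2)) ((1/2)(D E_pi/2)) f = (7/8)sin x
((1/2)(D E_pi/2)) ((1/2)(D E_pi/2)) ((1/2)(D E_pi/2)) f = (7/16)sin x

the image equals g(x) = (7/16)sin x


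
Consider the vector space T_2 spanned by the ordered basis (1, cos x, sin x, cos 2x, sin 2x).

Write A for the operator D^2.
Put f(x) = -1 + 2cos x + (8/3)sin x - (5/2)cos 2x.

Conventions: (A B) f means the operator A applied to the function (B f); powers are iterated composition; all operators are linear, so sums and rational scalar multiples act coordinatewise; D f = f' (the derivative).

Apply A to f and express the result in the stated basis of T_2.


D f = (8/3)cos x - 2sin x + 5sin 2x
D D f = -2cos x - (8/3)sin x + 10cos 2x

the image equals g(x) = -2cos x - (8/3)sin x + 10cos 2x


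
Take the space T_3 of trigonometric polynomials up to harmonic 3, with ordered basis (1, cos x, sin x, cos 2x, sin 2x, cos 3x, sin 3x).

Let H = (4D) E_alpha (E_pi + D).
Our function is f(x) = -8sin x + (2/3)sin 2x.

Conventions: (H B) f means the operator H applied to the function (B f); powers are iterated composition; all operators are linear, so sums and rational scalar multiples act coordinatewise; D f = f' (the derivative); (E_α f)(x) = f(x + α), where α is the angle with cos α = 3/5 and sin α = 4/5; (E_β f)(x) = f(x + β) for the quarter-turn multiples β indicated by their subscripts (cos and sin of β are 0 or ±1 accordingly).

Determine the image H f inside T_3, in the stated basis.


E_pi f = 8sin x + (2/3)sin 2x
D f = -8cos x + (4/3)cos 2x
(E_pi + D) f = -8cos x + 8sin x + (4/3)cos 2x + (2/3)sin 2x
E_alpha (E_pi + D) f = (8/5)cos x + (56/5)sin x + (4/15)cos 2x - (22/15)sin 2x
D E_alpha (E_pi + D) f = (56/5)cos x - (8/5)sin x - (44/15)cos 2x - (8/15)sin 2x
(4D) E_alpha (E_pi + D) f = (224/5)cos x - (32/5)sin x - (176/15)cos 2x - (32/15)sin 2x

the result is g(x) = (224/5)cos x - (32/5)sin x - (176/15)cos 2x - (32/15)sin 2x


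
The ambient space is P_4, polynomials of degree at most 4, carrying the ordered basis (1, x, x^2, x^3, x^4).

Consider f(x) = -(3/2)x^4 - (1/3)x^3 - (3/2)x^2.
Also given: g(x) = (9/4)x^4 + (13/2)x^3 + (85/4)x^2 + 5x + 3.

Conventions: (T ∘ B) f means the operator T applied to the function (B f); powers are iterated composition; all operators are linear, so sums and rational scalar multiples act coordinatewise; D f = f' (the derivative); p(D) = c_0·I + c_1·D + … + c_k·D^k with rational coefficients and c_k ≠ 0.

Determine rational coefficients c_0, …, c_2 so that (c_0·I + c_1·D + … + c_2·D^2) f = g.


p(D) = -(3/2)·I − D − D^2, i.e. c_0 = -3/2, c_1 = -1, c_2 = -1

D^0 f = -(3/2)x^4 - (1/3)x^3 - (3/2)x^2
D^1 f = -6x^3 - x^2 - 3x
D^2 f = -18x^2 - 2x - 3
matching coefficients of g against c_0 f + c_1 Df + … from the top degree down determines the c_i
solution: c_0 = -3/2, c_1 = -1, c_2 = -1


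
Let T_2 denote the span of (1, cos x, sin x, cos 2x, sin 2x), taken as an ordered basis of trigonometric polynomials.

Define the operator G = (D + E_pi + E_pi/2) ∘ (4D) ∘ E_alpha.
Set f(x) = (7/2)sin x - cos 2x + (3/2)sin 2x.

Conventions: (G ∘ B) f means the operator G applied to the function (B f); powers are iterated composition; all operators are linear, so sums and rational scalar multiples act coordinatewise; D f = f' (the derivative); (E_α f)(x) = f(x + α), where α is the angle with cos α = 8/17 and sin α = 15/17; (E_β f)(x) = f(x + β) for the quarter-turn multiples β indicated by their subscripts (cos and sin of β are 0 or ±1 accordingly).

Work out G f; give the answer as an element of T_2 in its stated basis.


E_alpha f = (105/34)cos x + (28/17)sin x + (521/289)cos 2x - (3/578)sin 2x
D E_alpha f = (28/17)cos x - (105/34)sin x - (3/289)cos 2x - (1042/289)sin 2x
(4D) E_alpha f = (112/17)cos x - (210/17)sin x - (12/289)cos 2x - (4168/289)sin 2x
D (4D) E_alpha f = -(210/17)cos x - (112/17)sin x - (8336/289)cos 2x + (24/289)sin 2x
E_pi (4D) E_alpha f = -(112/17)cos x + (210/17)sin x - (12/289)cos 2x - (4168/289)sin 2x
E_pi/2 (4D) E_alpha f = -(210/17)cos x - (112/17)sin x + (12/289)cos 2x + (4168/289)sin 2x
(D + E_pi + E_pi/2) (4D) E_alpha f = -(532/17)cos x - (14/17)sin x - (8336/289)cos 2x + (24/289)sin 2x

g(x) = -(532/17)cos x - (14/17)sin x - (8336/289)cos 2x + (24/289)sin 2x


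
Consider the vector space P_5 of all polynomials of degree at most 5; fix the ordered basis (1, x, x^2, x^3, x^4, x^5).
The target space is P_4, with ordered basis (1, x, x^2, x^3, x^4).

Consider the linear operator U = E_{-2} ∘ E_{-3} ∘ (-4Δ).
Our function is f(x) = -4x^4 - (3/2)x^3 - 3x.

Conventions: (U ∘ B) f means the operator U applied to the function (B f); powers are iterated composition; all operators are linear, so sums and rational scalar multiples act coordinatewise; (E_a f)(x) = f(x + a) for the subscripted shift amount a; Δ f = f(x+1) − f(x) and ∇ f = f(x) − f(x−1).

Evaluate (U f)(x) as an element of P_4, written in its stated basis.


g(x) = 64x^3 - 846x^2 + 3742x - 5526

Δ f = -16x^3 - (57/2)x^2 - (41/2)x - 17/2
(-4Δ) f = 64x^3 + 114x^2 + 82x + 34
E_{-3} (-4Δ) f = 64x^3 - 462x^2 + 1126x - 914
E_{-2} E_{-3} (-4Δ) f = 64x^3 - 846x^2 + 3742x - 5526


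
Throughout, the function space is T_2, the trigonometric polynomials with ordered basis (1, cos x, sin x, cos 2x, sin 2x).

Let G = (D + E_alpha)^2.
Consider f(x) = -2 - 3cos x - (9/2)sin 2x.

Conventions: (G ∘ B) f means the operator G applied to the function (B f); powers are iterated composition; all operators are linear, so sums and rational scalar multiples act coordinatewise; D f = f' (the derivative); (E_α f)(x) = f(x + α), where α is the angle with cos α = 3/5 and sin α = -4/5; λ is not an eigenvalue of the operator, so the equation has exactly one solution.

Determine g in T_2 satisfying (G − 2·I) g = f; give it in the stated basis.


g(x) = 2 + (7/4)cos x - (1/4)sin x - (1638/5849)cos 2x + (16893/11698)sin 2x

write g with unknown coordinates in the stated basis and equate coefficients in (G − 2·I) g = f
solving from the highest basis element down gives g = 2 + (7/4)cos x - (1/4)sin x - (1638/5849)cos 2x + (16893/11698)sin 2x
check: G g = 2 + (1/2)cos x - (1/2)sin x - (3276/5849)cos 2x - (18855/11698)sin 2x
so G g − 2·g = -2 - 3cos x - (9/2)sin 2x = f ✓


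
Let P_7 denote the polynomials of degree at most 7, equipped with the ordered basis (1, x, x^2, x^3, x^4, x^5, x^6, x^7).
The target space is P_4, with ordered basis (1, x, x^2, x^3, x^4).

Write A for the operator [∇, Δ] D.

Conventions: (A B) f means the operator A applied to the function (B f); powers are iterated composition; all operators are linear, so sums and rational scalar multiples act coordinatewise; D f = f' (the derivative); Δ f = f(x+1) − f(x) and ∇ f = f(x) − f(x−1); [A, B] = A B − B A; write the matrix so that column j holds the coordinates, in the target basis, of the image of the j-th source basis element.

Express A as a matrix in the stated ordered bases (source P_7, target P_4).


the matrix is [[0, 0, 0, 0, 0, 0, 0, 0]; [0, 0, 0, 0, 0, 0, 0, 0]; [0, 0, 0, 0, 0, 0, 0, 0]; [0, 0, 0, 0, 0, 0, 0, 0]; [0, 0, 0, 0, 0, 0, 0, 0]] (rows listed top to bottom)

image of 1: 0
image of x: 0
image of x^2: 0
image of x^3: 0
image of x^4: 0
image of x^5: 0
image of x^6: 0
image of x^7: 0
each image's coordinates form column j of the matrix


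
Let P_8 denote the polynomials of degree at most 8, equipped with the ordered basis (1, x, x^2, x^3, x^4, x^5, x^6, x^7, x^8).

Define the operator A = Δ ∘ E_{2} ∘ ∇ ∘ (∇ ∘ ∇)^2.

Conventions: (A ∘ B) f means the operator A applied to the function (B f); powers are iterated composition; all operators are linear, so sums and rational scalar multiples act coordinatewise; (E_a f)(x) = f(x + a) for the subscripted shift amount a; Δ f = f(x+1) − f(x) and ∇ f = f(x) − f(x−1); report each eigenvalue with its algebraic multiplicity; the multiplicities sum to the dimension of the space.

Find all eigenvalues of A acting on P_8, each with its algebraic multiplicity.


image of 1: 0
image of x: 0
image of x^2: 0
image of x^3: 0
image of x^4: 0
image of x^5: 0
image of x^6: 720
image of x^7: 5040x
image of x^8: 20160x^2 + 10080
the matrix is upper triangular; its diagonal is (0, 0, 0, 0, 0, 0, 0, 0, 0)
for a triangular matrix the eigenvalues are the diagonal entries, with algebraic multiplicity their repetition count

λ = 0 (multiplicity 9)


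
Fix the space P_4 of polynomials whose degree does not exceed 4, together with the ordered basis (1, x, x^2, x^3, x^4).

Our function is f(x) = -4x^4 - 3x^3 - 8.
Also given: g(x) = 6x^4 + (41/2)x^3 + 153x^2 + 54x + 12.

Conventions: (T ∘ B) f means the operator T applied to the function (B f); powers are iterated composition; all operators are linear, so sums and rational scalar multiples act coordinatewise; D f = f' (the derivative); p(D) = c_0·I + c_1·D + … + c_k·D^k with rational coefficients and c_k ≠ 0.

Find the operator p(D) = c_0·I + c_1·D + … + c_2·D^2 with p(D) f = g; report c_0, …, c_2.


c_0 = -3/2, c_1 = -1, c_2 = -3

D^0 f = -4x^4 - 3x^3 - 8
D^1 f = -16x^3 - 9x^2
D^2 f = -48x^2 - 18x
matching coefficients of g against c_0 f + c_1 Df + … from the top degree down determines the c_i
solution: c_0 = -3/2, c_1 = -1, c_2 = -3


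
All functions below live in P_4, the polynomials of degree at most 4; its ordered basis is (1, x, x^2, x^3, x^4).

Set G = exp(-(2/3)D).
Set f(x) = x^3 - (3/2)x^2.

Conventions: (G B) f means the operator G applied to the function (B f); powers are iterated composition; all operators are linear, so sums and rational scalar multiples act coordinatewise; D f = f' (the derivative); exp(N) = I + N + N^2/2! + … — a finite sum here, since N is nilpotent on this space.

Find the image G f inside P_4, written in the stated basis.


g(x) = x^3 - (7/2)x^2 + (10/3)x - 26/27

order-1 term: -2x^2 + 2x
order-2 term: (4/3)x - 2/3
order-3 term: -8/27
the series for exp(-(2/3)D) f terminates at order 3
exp(-(2/3)D) f = x^3 - (7/2)x^2 + (10/3)x - 26/27


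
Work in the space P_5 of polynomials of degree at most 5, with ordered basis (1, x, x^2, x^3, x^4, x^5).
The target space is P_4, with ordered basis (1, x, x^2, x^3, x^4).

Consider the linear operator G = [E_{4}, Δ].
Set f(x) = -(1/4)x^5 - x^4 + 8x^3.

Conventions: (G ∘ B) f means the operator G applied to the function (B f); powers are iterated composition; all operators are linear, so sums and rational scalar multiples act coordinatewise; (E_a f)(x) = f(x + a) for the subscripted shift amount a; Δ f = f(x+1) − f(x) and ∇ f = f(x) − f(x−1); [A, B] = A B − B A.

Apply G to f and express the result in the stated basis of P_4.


Δ f = -(5/4)x^4 - (13/2)x^3 + (31/2)x^2 + (75/4)x + 27/4
E_{4} Δ f = -(5/4)x^4 - (53/2)x^3 - (365/2)x^2 - (1957/4)x - 1625/4
E_{4} f = -(1/4)x^5 - 6x^4 - 48x^3 - 160x^2 - 192x
Δ E_{4} f = -(5/4)x^4 - (53/2)x^3 - (365/2)x^2 - (1957/4)x - 1625/4
[E_{4}, Δ] f = 0

g(x) = 0


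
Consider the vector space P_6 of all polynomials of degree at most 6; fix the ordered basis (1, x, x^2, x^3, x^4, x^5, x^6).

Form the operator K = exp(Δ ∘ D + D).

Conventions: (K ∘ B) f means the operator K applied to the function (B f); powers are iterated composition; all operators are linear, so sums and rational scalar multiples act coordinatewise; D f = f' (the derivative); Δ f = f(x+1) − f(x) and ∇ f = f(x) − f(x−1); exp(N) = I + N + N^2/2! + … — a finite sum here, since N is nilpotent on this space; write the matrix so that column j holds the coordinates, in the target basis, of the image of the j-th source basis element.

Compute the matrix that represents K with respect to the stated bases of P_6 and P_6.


the matrix is [[1, 1, 3, 10, 41, 196, 1057]; [0, 1, 2, 9, 40, 205, 1176]; [0, 0, 1, 3, 18, 100, 615]; [0, 0, 0, 1, 4, 30, 200]; [0, 0, 0, 0, 1, 5, 45]; [0, 0, 0, 0, 0, 1, 6]; [0, 0, 0, 0, 0, 0, 1]] (rows listed top to bottom)

image of 1: 1
image of x: x + 1
image of x^2: x^2 + 2x + 3
image of x^3: x^3 + 3x^2 + 9x + 10
image of x^4: x^4 + 4x^3 + 18x^2 + 40x + 41
image of x^5: x^5 + 5x^4 + 30x^3 + 100x^2 + 205x + 196
image of x^6: x^6 + 6x^5 + 45x^4 + 200x^3 + 615x^2 + 1176x + 1057
each image's coordinates form column j of the matrix


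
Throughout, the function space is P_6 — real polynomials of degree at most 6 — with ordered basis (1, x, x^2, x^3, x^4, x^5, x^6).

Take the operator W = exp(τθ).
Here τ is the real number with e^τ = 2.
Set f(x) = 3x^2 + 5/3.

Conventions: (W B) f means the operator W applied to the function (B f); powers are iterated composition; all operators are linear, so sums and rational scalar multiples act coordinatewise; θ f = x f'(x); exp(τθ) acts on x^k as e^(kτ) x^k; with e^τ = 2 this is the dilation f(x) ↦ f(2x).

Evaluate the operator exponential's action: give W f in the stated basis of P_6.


the result is g(x) = 12x^2 + 5/3

exp(τθ) x^k = e^(kτ) x^k; with e^τ = 2 this sends x^k to 2^k x^k
x^2 ↦ 4 x^2
applying this coordinatewise to f: exp(τθ) f = 12x^2 + 5/3


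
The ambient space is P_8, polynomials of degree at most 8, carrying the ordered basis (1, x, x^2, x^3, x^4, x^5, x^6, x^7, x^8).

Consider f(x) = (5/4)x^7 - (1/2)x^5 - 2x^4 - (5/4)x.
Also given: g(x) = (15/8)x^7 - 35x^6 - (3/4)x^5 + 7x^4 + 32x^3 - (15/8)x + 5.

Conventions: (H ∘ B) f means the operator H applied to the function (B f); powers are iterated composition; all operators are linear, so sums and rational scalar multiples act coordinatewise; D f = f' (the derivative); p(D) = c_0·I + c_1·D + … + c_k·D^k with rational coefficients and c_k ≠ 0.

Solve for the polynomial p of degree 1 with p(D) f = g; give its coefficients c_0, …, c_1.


c_0 = 3/2, c_1 = -4

D^0 f = (5/4)x^7 - (1/2)x^5 - 2x^4 - (5/4)x
D^1 f = (35/4)x^6 - (5/2)x^4 - 8x^3 - 5/4
matching coefficients of g against c_0 f + c_1 Df + … from the top degree down determines the c_i
solution: c_0 = 3/2, c_1 = -4


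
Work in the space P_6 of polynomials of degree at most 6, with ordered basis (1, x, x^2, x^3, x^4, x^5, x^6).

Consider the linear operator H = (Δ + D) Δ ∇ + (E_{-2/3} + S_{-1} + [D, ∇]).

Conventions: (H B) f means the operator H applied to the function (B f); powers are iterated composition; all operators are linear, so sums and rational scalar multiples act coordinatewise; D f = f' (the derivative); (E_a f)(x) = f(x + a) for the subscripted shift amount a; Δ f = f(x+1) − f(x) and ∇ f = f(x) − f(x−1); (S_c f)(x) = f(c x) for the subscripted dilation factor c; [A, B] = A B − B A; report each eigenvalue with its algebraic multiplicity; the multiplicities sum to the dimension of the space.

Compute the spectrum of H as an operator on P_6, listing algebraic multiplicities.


image of 1: 2
image of x: -2/3
image of x^2: 2x^2 - (4/3)x + 4/9
image of x^3: -2x^2 + (4/3)x + 316/27
image of x^4: 2x^4 - (8/3)x^3 + (8/3)x^2 + (1264/27)x + 988/81
image of x^5: -(10/3)x^4 + (40/9)x^3 + (3160/27)x^2 + (4940/81)x + 9688/243
image of x^6: 2x^6 - 4x^5 + (20/3)x^4 + (6320/27)x^3 + (4940/27)x^2 + (19376/81)x + 43804/729
the matrix is upper triangular; its diagonal is (2, 0, 2, 0, 2, 0, 2)
for a triangular matrix the eigenvalues are the diagonal entries, with algebraic multiplicity their repetition count

λ = 0 (multiplicity 3), λ = 2 (multiplicity 4)


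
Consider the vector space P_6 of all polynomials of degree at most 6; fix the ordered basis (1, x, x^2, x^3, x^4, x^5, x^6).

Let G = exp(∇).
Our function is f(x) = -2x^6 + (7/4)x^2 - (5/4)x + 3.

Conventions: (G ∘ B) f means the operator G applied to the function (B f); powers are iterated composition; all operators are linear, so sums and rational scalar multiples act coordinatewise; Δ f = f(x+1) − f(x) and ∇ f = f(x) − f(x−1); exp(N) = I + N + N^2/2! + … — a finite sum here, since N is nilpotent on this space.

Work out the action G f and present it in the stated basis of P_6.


order-1 term: -12x^5 + 30x^4 - 40x^3 + 30x^2 - (17/2)x - 1
order-2 term: -30x^4 + 120x^3 - 210x^2 + 180x - 241/4
order-3 term: -40x^3 + 180x^2 - 300x + 180
order-4 term: -30x^2 + 120x - 130
order-5 term: -12x + 30
order-6 term: -2
the series for exp(∇) f terminates at order 6
exp(∇) f = -2x^6 - 12x^5 + 40x^3 - (113/4)x^2 - (87/4)x + 79/4

the image equals g(x) = -2x^6 - 12x^5 + 40x^3 - (113/4)x^2 - (87/4)x + 79/4


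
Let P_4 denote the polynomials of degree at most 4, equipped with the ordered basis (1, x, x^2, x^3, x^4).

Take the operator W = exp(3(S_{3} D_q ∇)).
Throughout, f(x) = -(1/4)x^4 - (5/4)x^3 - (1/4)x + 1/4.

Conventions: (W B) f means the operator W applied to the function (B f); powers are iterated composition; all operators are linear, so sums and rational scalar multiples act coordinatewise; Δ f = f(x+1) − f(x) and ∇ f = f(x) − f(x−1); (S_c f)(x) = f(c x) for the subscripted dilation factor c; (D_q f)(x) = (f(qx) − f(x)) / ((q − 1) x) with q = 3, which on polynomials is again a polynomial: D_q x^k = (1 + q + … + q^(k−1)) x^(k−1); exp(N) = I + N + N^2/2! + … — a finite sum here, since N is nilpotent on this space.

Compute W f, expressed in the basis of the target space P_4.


order-1 term: -351x^2 - 81x + 33/4
order-2 term: -1053
the series for exp(3(S_{3} D_q ∇)) f terminates at order 2
exp(3(S_{3} D_q ∇)) f = -(1/4)x^4 - (5/4)x^3 - 351x^2 - (325/4)x - 2089/2

the image equals g(x) = -(1/4)x^4 - (5/4)x^3 - 351x^2 - (325/4)x - 2089/2


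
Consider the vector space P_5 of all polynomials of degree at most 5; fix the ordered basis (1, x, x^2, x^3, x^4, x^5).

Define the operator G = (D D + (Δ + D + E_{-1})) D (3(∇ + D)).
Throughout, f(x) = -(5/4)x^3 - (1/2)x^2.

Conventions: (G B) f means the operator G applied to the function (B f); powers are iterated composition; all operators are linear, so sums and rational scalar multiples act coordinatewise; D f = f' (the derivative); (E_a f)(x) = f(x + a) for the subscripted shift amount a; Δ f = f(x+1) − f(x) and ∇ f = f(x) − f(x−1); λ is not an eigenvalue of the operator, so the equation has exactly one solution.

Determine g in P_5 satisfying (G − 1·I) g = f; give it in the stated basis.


the image equals g(x) = (5/4)x^3 + (1/2)x^2 + 45x + 159/4

write g with unknown coordinates in the stated basis and equate coefficients in (G − 1·I) g = f
solving from the highest basis element down gives g = (5/4)x^3 + (1/2)x^2 + 45x + 159/4
check: G g = 45x + 159/4
so G g − 1·g = -(5/4)x^3 - (1/2)x^2 = f ✓


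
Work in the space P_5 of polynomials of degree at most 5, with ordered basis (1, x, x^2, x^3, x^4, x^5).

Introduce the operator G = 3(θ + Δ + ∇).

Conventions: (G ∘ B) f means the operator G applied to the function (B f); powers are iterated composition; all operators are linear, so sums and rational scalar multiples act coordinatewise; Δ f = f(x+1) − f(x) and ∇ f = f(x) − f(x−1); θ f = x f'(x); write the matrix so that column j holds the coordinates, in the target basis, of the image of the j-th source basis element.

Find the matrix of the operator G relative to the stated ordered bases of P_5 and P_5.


image of 1: 0
image of x: 3x + 6
image of x^2: 6x^2 + 12x
image of x^3: 9x^3 + 18x^2 + 6
image of x^4: 12x^4 + 24x^3 + 24x
image of x^5: 15x^5 + 30x^4 + 60x^2 + 6
each image's coordinates form column j of the matrix

the matrix is [[0, 6, 0, 6, 0, 6]; [0, 3, 12, 0, 24, 0]; [0, 0, 6, 18, 0, 60]; [0, 0, 0, 9, 24, 0]; [0, 0, 0, 0, 12, 30]; [0, 0, 0, 0, 0, 15]] (rows listed top to bottom)


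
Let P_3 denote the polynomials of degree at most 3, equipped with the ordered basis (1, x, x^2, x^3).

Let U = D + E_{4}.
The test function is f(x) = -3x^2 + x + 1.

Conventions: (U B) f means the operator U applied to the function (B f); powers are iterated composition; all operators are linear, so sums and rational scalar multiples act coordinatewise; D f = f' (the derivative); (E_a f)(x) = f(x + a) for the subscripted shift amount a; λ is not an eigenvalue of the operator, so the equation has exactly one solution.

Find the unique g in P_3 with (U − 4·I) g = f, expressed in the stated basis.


the result is g(x) = x^2 + 3x + 10

write g with unknown coordinates in the stated basis and equate coefficients in (U − 4·I) g = f
solving from the highest basis element down gives g = x^2 + 3x + 10
check: U g = x^2 + 13x + 41
so U g − 4·g = -3x^2 + x + 1 = f ✓


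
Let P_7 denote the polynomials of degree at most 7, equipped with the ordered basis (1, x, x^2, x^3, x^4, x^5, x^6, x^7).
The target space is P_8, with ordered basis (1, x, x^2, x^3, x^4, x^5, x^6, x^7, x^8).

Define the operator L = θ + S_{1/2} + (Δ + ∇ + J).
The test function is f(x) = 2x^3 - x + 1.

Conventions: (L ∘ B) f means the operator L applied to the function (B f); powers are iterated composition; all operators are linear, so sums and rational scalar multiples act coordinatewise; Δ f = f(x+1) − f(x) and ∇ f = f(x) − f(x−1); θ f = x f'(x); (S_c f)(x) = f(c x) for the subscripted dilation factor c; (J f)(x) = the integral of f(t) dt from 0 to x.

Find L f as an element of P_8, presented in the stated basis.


the image equals g(x) = (1/2)x^4 + (25/4)x^3 + (23/2)x^2 - (1/2)x + 3

θ f = 6x^3 - x
S_{1/2} f = (1/4)x^3 - (1/2)x + 1
Δ f = 6x^2 + 6x + 1
∇ f = 6x^2 - 6x + 1
J f = (1/2)x^4 - (1/2)x^2 + x
(Δ + ∇ + J) f = (1/2)x^4 + (23/2)x^2 + x + 2
(θ + S_{1/2} + (Δ + ∇ + J)) f = (1/2)x^4 + (25/4)x^3 + (23/2)x^2 - (1/2)x + 3


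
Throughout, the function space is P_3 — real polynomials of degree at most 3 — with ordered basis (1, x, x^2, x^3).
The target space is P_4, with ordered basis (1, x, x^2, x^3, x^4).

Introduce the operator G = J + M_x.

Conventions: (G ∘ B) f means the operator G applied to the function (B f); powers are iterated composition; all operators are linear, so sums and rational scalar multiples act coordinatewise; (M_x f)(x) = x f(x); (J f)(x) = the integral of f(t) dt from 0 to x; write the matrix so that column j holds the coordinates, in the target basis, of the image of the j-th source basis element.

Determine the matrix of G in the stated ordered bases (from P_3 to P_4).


image of 1: 2x
image of x: (3/2)x^2
image of x^2: (4/3)x^3
image of x^3: (5/4)x^4
each image's coordinates form column j of the matrix

the matrix is [[0, 0, 0, 0]; [2, 0, 0, 0]; [0, 3/2, 0, 0]; [0, 0, 4/3, 0]; [0, 0, 0, 5/4]] (rows listed top to bottom)


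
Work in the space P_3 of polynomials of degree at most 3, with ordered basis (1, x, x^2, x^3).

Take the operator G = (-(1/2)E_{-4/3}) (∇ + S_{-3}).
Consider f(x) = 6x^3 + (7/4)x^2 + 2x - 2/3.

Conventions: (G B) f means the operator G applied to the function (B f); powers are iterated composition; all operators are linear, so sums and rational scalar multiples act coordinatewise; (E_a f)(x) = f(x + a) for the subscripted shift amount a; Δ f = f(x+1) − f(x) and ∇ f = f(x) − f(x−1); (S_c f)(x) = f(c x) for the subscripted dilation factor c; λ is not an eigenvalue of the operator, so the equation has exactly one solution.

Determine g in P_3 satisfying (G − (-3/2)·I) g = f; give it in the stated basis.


the image equals g(x) = (2/5)x^3 - (479/60)x^2 + (3529/180)x + 839/60

write g with unknown coordinates in the stated basis and equate coefficients in (G − (-3/2)·I) g = f
solving from the highest basis element down gives g = (2/5)x^3 - (479/60)x^2 + (3529/180)x + 839/60
check: G g = (27/5)x^3 + (549/40)x^2 - (3289/120)x - 2597/120
so G g − (-3/2)·g = 6x^3 + (7/4)x^2 + 2x - 2/3 = f ✓


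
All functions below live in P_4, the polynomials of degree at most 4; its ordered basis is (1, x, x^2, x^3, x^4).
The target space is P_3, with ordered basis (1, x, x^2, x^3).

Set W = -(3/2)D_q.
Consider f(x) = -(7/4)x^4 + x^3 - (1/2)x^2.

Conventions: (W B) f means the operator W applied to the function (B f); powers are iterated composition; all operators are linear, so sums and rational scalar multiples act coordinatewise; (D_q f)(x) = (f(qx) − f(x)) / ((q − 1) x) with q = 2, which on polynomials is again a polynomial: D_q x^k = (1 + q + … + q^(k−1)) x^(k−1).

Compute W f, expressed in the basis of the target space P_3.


g(x) = (315/8)x^3 - (21/2)x^2 + (9/4)x

D_q f = -(105/4)x^3 + 7x^2 - (3/2)x
(-(3/2)D_q) f = (315/8)x^3 - (21/2)x^2 + (9/4)x


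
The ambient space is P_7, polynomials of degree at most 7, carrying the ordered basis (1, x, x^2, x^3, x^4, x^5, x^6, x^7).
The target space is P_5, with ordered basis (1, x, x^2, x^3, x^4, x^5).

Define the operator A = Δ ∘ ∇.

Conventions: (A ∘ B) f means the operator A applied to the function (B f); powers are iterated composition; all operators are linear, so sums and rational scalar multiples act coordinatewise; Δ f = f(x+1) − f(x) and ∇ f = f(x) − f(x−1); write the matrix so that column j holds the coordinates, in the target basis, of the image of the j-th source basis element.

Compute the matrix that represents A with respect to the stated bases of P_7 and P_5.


the matrix is [[0, 0, 2, 0, 2, 0, 2, 0]; [0, 0, 0, 6, 0, 10, 0, 14]; [0, 0, 0, 0, 12, 0, 30, 0]; [0, 0, 0, 0, 0, 20, 0, 70]; [0, 0, 0, 0, 0, 0, 30, 0]; [0, 0, 0, 0, 0, 0, 0, 42]] (rows listed top to bottom)

image of 1: 0
image of x: 0
image of x^2: 2
image of x^3: 6x
image of x^4: 12x^2 + 2
image of x^5: 20x^3 + 10x
image of x^6: 30x^4 + 30x^2 + 2
image of x^7: 42x^5 + 70x^3 + 14x
each image's coordinates form column j of the matrix


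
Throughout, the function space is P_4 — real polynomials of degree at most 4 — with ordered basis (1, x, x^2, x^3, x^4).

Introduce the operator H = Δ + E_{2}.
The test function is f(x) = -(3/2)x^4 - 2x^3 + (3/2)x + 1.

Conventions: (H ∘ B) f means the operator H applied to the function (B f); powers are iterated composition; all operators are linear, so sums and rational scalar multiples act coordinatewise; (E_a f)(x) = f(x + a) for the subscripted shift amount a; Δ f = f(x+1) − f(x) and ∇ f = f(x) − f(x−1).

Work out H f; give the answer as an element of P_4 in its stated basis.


g(x) = -(3/2)x^4 - 20x^3 - 63x^2 - (165/2)x - 38

Δ f = -6x^3 - 15x^2 - 12x - 2
E_{2} f = -(3/2)x^4 - 14x^3 - 48x^2 - (141/2)x - 36
(Δ + E_{2}) f = -(3/2)x^4 - 20x^3 - 63x^2 - (165/2)x - 38


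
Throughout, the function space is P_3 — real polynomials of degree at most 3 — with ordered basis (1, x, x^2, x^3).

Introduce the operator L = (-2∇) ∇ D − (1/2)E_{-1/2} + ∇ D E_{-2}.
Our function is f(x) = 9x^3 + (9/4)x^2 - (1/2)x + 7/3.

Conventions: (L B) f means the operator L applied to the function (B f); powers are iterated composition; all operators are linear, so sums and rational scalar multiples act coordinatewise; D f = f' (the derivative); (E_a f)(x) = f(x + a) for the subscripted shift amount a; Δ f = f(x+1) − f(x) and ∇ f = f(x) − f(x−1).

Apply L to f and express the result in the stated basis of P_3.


D f = 27x^2 + (9/2)x - 1/2
∇ D f = 54x - 45/2
∇ (∇ D) f = 54
(-2∇) (∇ D) f = -108
E_{-1/2} f = 9x^3 - (45/4)x^2 + 4x + 97/48
(-(1/2)E_{-1/2}) f = -(9/2)x^3 + (45/8)x^2 - 2x - 97/96
E_{-2} f = 9x^3 - (207/4)x^2 + (197/2)x - 179/3
D E_{-2} f = 27x^2 - (207/2)x + 197/2
∇ D E_{-2} f = 54x - 261/2
((-2∇) ∇ D − (1/2)E_{-1/2} + ∇ D E_{-2}) f = -(9/2)x^3 + (45/8)x^2 + 52x - 22993/96

g(x) = -(9/2)x^3 + (45/8)x^2 + 52x - 22993/96


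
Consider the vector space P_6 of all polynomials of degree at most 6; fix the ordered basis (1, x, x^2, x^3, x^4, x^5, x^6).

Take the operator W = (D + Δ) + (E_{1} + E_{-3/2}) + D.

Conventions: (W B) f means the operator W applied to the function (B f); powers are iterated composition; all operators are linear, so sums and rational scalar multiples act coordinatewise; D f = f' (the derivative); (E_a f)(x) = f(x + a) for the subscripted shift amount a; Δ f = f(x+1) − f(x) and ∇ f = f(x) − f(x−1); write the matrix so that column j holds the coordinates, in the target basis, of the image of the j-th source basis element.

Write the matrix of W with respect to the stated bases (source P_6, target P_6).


the matrix is [[2, 5/2, 17/4, -11/8, 113/16, -179/32, 857/64]; [0, 2, 5, 51/4, -11/2, 565/16, -537/16]; [0, 0, 2, 15/2, 51/2, -55/4, 1695/16]; [0, 0, 0, 2, 10, 85/2, -55/2]; [0, 0, 0, 0, 2, 25/2, 255/4]; [0, 0, 0, 0, 0, 2, 15]; [0, 0, 0, 0, 0, 0, 2]] (rows listed top to bottom)

image of 1: 2
image of x: 2x + 5/2
image of x^2: 2x^2 + 5x + 17/4
image of x^3: 2x^3 + (15/2)x^2 + (51/4)x - 11/8
image of x^4: 2x^4 + 10x^3 + (51/2)x^2 - (11/2)x + 113/16
image of x^5: 2x^5 + (25/2)x^4 + (85/2)x^3 - (55/4)x^2 + (565/16)x - 179/32
image of x^6: 2x^6 + 15x^5 + (255/4)x^4 - (55/2)x^3 + (1695/16)x^2 - (537/16)x + 857/64
each image's coordinates form column j of the matrix


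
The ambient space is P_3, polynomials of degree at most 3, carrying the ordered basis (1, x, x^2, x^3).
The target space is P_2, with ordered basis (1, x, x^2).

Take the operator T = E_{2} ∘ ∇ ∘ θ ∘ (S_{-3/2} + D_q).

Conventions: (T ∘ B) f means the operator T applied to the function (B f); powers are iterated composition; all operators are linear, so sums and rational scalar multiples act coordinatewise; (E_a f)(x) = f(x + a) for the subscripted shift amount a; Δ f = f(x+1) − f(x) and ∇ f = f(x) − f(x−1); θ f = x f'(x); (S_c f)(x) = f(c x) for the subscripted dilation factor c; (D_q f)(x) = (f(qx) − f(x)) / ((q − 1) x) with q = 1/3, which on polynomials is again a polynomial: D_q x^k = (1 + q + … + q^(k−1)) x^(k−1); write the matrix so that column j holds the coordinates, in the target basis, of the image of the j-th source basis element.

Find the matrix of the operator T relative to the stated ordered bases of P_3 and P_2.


the matrix is [[0, -3/2, 89/6, -1493/24]; [0, 0, 9, -6145/72]; [0, 0, 0, -243/8]] (rows listed top to bottom)

image of 1: 0
image of x: -3/2
image of x^2: 9x + 89/6
image of x^3: -(243/8)x^2 - (6145/72)x - 1493/24
each image's coordinates form column j of the matrix


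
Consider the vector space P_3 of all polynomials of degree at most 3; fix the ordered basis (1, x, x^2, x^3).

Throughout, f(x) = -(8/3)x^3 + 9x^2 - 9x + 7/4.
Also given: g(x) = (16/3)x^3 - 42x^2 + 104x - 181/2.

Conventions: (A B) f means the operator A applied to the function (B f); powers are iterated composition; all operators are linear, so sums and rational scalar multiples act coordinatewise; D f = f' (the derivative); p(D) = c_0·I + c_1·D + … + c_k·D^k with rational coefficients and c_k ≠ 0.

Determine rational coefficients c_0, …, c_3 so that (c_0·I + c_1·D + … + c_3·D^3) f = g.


c_0 = -2, c_1 = 3, c_2 = -2, c_3 = 3/2

D^0 f = -(8/3)x^3 + 9x^2 - 9x + 7/4
D^1 f = -8x^2 + 18x - 9
D^2 f = -16x + 18
D^3 f = -16
matching coefficients of g against c_0 f + c_1 Df + … from the top degree down determines the c_i
solution: c_0 = -2, c_1 = 3, c_2 = -2, c_3 = 3/2


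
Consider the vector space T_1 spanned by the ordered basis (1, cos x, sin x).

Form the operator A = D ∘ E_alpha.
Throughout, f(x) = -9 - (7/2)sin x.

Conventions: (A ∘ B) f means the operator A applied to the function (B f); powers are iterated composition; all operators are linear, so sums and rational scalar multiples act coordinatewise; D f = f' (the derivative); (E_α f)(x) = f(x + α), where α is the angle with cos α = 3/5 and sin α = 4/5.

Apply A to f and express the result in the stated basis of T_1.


E_alpha f = -9 - (14/5)cos x - (21/10)sin x
D E_alpha f = -(21/10)cos x + (14/5)sin x

g(x) = -(21/10)cos x + (14/5)sin x


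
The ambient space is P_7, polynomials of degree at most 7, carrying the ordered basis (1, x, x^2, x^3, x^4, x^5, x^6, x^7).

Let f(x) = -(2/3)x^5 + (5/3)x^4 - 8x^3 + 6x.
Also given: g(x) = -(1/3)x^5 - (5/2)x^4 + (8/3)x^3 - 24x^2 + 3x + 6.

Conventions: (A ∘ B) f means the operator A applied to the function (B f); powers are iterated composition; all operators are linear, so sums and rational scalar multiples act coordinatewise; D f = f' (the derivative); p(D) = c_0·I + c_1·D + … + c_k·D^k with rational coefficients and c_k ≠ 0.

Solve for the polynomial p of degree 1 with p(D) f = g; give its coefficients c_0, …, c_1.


D^0 f = -(2/3)x^5 + (5/3)x^4 - 8x^3 + 6x
D^1 f = -(10/3)x^4 + (20/3)x^3 - 24x^2 + 6
matching coefficients of g against c_0 f + c_1 Df + … from the top degree down determines the c_i
solution: c_0 = 1/2, c_1 = 1

c_0 = 1/2, c_1 = 1


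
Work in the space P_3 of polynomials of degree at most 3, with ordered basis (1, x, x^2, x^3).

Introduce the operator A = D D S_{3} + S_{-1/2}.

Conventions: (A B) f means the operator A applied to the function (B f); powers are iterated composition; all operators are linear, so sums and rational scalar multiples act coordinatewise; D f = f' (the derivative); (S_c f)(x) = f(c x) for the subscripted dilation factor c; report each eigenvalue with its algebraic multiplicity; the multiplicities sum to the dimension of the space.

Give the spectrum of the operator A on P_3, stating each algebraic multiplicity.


λ = -1/2 (multiplicity 1), λ = -1/8 (multiplicity 1), λ = 1/4 (multiplicity 1), λ = 1 (multiplicity 1)

image of 1: 1
image of x: -(1/2)x
image of x^2: (1/4)x^2 + 18
image of x^3: -(1/8)x^3 + 162x
the matrix is upper triangular; its diagonal is (1, -1/2, 1/4, -1/8)
for a triangular matrix the eigenvalues are the diagonal entries, with algebraic multiplicity their repetition count


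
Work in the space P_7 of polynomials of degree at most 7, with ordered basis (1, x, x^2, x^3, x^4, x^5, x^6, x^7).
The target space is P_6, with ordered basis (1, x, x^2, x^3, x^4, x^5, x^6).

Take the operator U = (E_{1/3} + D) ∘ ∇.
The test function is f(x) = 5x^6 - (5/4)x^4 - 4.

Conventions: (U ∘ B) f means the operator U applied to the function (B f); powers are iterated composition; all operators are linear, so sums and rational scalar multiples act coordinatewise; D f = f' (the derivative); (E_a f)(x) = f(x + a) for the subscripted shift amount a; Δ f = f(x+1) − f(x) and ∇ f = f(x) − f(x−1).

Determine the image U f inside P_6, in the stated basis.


the image equals g(x) = 30x^5 + 125x^4 - (815/3)x^3 + (4925/18)x^2 - (3580/27)x + 8035/324

∇ f = 30x^5 - 75x^4 + 95x^3 - (135/2)x^2 + 25x - 15/4
E_{1/3} ∇ f = 30x^5 - 25x^4 + (85/3)x^3 - (205/18)x^2 + (65/27)x - 65/324
D ∇ f = 150x^4 - 300x^3 + 285x^2 - 135x + 25
(E_{1/3} + D) ∇ f = 30x^5 + 125x^4 - (815/3)x^3 + (4925/18)x^2 - (3580/27)x + 8035/324


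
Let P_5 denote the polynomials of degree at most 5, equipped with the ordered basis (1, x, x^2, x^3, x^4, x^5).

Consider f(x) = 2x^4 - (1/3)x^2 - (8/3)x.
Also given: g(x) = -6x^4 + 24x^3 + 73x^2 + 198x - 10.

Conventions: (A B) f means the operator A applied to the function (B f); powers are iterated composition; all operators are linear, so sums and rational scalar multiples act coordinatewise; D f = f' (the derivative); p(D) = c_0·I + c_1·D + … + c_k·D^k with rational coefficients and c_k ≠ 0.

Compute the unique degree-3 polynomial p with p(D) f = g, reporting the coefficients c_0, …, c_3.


D^0 f = 2x^4 - (1/3)x^2 - (8/3)x
D^1 f = 8x^3 - (2/3)x - 8/3
D^2 f = 24x^2 - 2/3
D^3 f = 48x
matching coefficients of g against c_0 f + c_1 Df + … from the top degree down determines the c_i
solution: c_0 = -3, c_1 = 3, c_2 = 3, c_3 = 4

p(D) = -3·I + 3·D + 3·D^2 + 4·D^3, i.e. c_0 = -3, c_1 = 3, c_2 = 3, c_3 = 4


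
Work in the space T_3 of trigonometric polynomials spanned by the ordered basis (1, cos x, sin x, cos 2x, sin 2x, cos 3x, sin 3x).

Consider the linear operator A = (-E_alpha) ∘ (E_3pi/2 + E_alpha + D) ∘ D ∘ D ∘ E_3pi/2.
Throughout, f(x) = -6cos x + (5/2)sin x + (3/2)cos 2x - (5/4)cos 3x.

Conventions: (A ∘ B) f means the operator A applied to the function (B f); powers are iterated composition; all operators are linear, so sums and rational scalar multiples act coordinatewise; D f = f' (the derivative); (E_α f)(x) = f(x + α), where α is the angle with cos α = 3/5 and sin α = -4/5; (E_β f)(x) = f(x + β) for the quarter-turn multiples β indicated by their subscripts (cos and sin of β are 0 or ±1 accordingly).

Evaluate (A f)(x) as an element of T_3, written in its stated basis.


the image equals g(x) = (323/50)cos x - (18/25)sin x - (5088/625)cos 2x + (3516/625)sin 2x - (108459/3125)cos 3x + (303777/12500)sin 3x

E_3pi/2 f = -(5/2)cos x - 6sin x - (3/2)cos 2x + (5/4)sin 3x
D E_3pi/2 f = -6cos x + (5/2)sin x + 3sin 2x + (15/4)cos 3x
D D E_3pi/2 f = (5/2)cos x + 6sin x + 6cos 2x - (45/4)sin 3x
E_3pi/2 (D ∘ D ∘ E_3pi/2) f = -6cos x + (5/2)sin x - 6cos 2x - (45/4)cos 3x
E_alpha (D ∘ D ∘ E_3pi/2) f = -(33/10)cos x + (28/5)sin x - (42/25)cos 2x + (144/25)sin 2x + (99/25)cos 3x + (1053/100)sin 3x
D (D ∘ D ∘ E_3pi/2) f = 6cos x - (5/2)sin x - 12sin 2x - (135/4)cos 3x
(E_3pi/2 + E_alpha + D) (D ∘ D ∘ E_3pi/2) f = -(33/10)cos x + (28/5)sin x - (192/25)cos 2x - (156/25)sin 2x - (1026/25)cos 3x + (1053/100)sin 3x
E_alpha ((E_3pi/2 + E_alpha + D) ∘ D ∘ D ∘ E_3pi/2) f = -(323/50)cos x + (18/25)sin x + (5088/625)cos 2x - (3516/625)sin 2x + (108459/3125)cos 3x - (303777/12500)sin 3x
(-E_alpha) ((E_3pi/2 + E_alpha + D) ∘ D ∘ D ∘ E_3pi/2) f = (323/50)cos x - (18/25)sin x - (5088/625)cos 2x + (3516/625)sin 2x - (108459/3125)cos 3x + (303777/12500)sin 3x
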